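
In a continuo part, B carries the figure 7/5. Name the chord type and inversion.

7/5 is shorthand for 7/5/3.
Intervals of 7/5/3 above the bass form a seventh chord; the bass is the root, so this is root position.

seventh chord, root position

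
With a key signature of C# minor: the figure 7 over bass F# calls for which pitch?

Counting 6 letter steps above F# lands on E; in C# minor, that letter is E.

E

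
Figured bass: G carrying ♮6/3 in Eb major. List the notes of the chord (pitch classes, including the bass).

G, Bb, E

A third above G in this key is Bb.
A sixth above G in this key is Eb, made natural (E) by the ♮ figure.
Together with the bass G, this spells E diminished in first inversion.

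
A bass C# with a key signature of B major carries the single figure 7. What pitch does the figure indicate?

Counting 6 letter steps above C# lands on B; in B major, that letter is B.

B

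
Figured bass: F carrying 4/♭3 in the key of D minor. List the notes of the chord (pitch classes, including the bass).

F, Ab, Bb, D

The written figures 4/♭3 are shorthand for 6/4/3: the 6 is implied.
A third above F in this key is A, lowered to Ab by the flat.
A fourth above F in this key is Bb.
A sixth above F in this key is D.
Together with the bass F, this spells Bb dominant seventh in second inversion.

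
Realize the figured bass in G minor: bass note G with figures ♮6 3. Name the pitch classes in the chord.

G, Bb, E

A third above G in this key is Bb.
A sixth above G in this key is Eb, made natural (E) by the ♮ figure.
Together with the bass G, this spells E diminished in first inversion.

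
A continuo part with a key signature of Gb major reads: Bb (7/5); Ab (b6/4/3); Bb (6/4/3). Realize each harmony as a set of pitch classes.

Bb (7/5/3): Bb, Db, F, Ab.
Ab (b6/4/3): Ab, Cb, Db, Fb.
Bb (6/4/3): Bb, Db, Eb, Gb.

Bb, Db, F, Ab | Ab, Cb, Db, Fb | Bb, Db, Eb, Gb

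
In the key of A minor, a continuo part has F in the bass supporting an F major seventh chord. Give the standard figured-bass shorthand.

7

F is the root of F major seventh, so the chord is in root position.
A seventh chord in root position is figured 7/5/3, conventionally abbreviated 7.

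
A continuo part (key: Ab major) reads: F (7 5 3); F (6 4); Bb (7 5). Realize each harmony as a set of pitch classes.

F, Ab, C, Eb | F, Bb, Db | Bb, Db, F, Ab

F (7/5/3): F, Ab, C, Eb.
F (6/4): F, Bb, Db.
Bb (7/5/3): Bb, Db, F, Ab.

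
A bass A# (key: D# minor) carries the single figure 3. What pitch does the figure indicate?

C#

Counting 2 letter steps above A# lands on C; in D# minor, that letter is C#.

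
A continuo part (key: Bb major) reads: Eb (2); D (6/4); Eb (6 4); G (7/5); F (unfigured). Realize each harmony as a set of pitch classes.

Eb, F, A, C | D, G, Bb | Eb, A, C | G, Bb, D, F | F, A, C

Eb (6/4/2): Eb, F, A, C.
D (6/4): D, G, Bb.
Eb (6/4): Eb, A, C.
G (7/5/3): G, Bb, D, F.
F (5/3): F, A, C.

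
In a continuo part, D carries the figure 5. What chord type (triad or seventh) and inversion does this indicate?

5 is shorthand for 5/3.
Intervals of 5/3 above the bass form a triad; the bass is the root, so this is root position.

triad, root position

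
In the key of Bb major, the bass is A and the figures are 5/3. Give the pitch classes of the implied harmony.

A third above A in this key is C.
A fifth above A in this key is Eb.
Together with the bass A, this spells A diminished in root position.

A, C, Eb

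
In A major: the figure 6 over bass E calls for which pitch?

Counting 5 letter steps above E lands on C; in A major, that letter is C#.

C#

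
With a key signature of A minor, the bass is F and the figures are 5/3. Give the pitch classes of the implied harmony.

A third above F in this key is A.
A fifth above F in this key is C.
Together with the bass F, this spells F major in root position.

F, A, C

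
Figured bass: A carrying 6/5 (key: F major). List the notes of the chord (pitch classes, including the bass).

A, C, E, F

The written figures 6/5 are shorthand for 6/5/3: the 3 is implied.
A third above A in this key is C.
A fifth above A in this key is E.
A sixth above A in this key is F.
Together with the bass A, this spells F major seventh in first inversion.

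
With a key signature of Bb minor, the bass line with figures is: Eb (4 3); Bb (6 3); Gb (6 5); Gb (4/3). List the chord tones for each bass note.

Eb (6/4/3): Eb, Gb, Ab, C.
Bb (6/3): Bb, Db, Gb.
Gb (6/5/3): Gb, Bb, Db, Eb.
Gb (6/4/3): Gb, Bb, C, Eb.

Eb, Gb, Ab, C | Bb, Db, Gb | Gb, Bb, Db, Eb | Gb, Bb, C, Eb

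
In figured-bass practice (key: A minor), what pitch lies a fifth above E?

Counting 4 letter steps above E lands on B; in A minor, that letter is B.

B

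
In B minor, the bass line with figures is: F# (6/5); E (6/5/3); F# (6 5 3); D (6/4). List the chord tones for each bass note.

F#, A, C#, D | E, G, B, C# | F#, A, C#, D | D, G, B

F# (6/5/3): F#, A, C#, D.
E (6/5/3): E, G, B, C#.
F# (6/5/3): F#, A, C#, D.
D (6/4): D, G, B.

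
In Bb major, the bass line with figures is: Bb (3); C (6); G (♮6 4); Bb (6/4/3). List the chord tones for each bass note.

Bb, D, F | C, Eb, A | G, C, E | Bb, D, Eb, G

Bb (5/3): Bb, D, F.
C (6/3): C, Eb, A.
G (♮6/4): G, C, E.
Bb (6/4/3): Bb, D, Eb, G.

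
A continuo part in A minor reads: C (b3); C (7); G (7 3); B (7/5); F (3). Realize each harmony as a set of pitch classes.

C, Eb, G | C, E, G, B | G, B, D, F | B, D, F, A | F, A, C

C (5/b3): C, Eb, G.
C (7/5/3): C, E, G, B.
G (7/5/3): G, B, D, F.
B (7/5/3): B, D, F, A.
F (5/3): F, A, C.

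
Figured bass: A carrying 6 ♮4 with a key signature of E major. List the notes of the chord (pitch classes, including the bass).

A, D, F#

A fourth above A in this key is D#, made natural (D) by the ♮ figure.
A sixth above A in this key is F#.
Together with the bass A, this spells D major in second inversion.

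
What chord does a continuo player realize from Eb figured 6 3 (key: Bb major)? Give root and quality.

The figures 6 3 indicate a triad in first inversion.
In first inversion the root lies a sixth above the bass: a sixth above Eb in Bb major is C.
The chord tones are Eb, G, C, giving C minor.

C minor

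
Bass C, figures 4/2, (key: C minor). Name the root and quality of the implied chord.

The figures 4/2 indicate a seventh chord in third inversion.
In third inversion the root lies a second above the bass: a second above C in C minor is D.
The chord tones are C, D, F, Ab, giving D half-diminished seventh.

D half-diminished seventh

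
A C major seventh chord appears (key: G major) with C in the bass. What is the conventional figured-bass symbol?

C is the root of C major seventh, so the chord is in root position.
A seventh chord in root position is figured 7/5/3, conventionally abbreviated 7.

7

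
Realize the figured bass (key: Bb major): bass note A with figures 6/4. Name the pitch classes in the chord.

A fourth above A in this key is D.
A sixth above A in this key is F.
Together with the bass A, this spells D minor in second inversion.

A, D, F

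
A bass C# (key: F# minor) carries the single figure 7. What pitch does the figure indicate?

B

Counting 6 letter steps above C# lands on B; in F# minor, that letter is B.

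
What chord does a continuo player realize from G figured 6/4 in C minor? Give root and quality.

C minor

The figures 6/4 indicate a triad in second inversion.
In second inversion the root lies a fourth above the bass: a fourth above G in C minor is C.
The chord tones are G, C, Eb, giving C minor.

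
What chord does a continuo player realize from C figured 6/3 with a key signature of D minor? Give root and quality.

The figures 6/3 indicate a triad in first inversion.
In first inversion the root lies a sixth above the bass: a sixth above C in D minor is A.
The chord tones are C, E, A, giving A minor.

A minor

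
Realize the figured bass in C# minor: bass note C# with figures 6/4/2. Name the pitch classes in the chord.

A second above C# in this key is D#.
A fourth above C# in this key is F#.
A sixth above C# in this key is A.
Together with the bass C#, this spells D# half-diminished seventh in third inversion.

C#, D#, F#, A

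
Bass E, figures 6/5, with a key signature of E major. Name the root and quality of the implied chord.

C# minor seventh

The figures 6/5 indicate a seventh chord in first inversion.
In first inversion the root lies a sixth above the bass: a sixth above E in E major is C#.
The chord tones are E, G#, B, C#, giving C# minor seventh.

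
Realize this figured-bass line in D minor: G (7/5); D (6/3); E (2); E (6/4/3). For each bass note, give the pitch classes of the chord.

G, Bb, D, F | D, F, Bb | E, F, A, C | E, G, A, C

G (7/5/3): G, Bb, D, F.
D (6/3): D, F, Bb.
E (6/4/2): E, F, A, C.
E (6/4/3): E, G, A, C.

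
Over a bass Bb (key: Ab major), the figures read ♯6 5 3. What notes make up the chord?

A third above Bb in this key is Db.
A fifth above Bb in this key is F.
A sixth above Bb in this key is G, raised to G# by the sharp.

Bb, Db, F, G#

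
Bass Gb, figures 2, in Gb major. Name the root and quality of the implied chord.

Ab minor seventh

The figures 2 indicate a seventh chord in third inversion.
In third inversion the root lies a second above the bass: a second above Gb in Gb major is Ab.
The chord tones are Gb, Ab, Cb, Eb, giving Ab minor seventh.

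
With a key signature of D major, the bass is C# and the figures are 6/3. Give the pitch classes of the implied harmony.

A third above C# in this key is E.
A sixth above C# in this key is A.
Together with the bass C#, this spells A major in first inversion.

C#, E, A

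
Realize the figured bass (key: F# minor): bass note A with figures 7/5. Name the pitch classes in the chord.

The written figures 7/5 are shorthand for 7/5/3: the 3 is implied.
A third above A in this key is C#.
A fifth above A in this key is E.
A seventh above A in this key is G#.
Together with the bass A, this spells A major seventh in root position.

A, C#, E, G#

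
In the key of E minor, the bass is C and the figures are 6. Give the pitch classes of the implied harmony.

The written figures 6 are shorthand for 6/3: the 3 is implied.
A third above C in this key is E.
A sixth above C in this key is A.
Together with the bass C, this spells A minor in first inversion.

C, E, A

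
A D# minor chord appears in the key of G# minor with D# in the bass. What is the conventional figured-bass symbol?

D# is the root of D# minor, so the chord is in root position.
A triad in root position is figured 5/3, conventionally abbreviated (no figures — root-position triad).

no figures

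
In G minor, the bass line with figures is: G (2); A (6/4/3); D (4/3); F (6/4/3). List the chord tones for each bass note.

G (6/4/2): G, A, C, Eb.
A (6/4/3): A, C, D, F.
D (6/4/3): D, F, G, Bb.
F (6/4/3): F, A, Bb, D.

G, A, C, Eb | A, C, D, F | D, F, G, Bb | F, A, Bb, D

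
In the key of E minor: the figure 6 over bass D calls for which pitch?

Counting 5 letter steps above D lands on B; in E minor, that letter is B.

B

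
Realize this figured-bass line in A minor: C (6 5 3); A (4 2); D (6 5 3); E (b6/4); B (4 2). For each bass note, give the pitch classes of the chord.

C, E, G, A | A, B, D, F | D, F, A, B | E, A, Cb | B, C, E, G

C (6/5/3): C, E, G, A.
A (6/4/2): A, B, D, F.
D (6/5/3): D, F, A, B.
E (b6/4): E, A, Cb.
B (6/4/2): B, C, E, G.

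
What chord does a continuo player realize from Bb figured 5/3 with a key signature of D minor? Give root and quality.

The figures 5/3 indicate a triad in root position.
In root position the bass is the root, so the root is Bb.
The chord tones are Bb, D, F, giving Bb major.

Bb major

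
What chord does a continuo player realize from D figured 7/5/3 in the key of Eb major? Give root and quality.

D half-diminished seventh

The figures 7/5/3 indicate a seventh chord in root position.
In root position the bass is the root, so the root is D.
The chord tones are D, F, Ab, C, giving D half-diminished seventh.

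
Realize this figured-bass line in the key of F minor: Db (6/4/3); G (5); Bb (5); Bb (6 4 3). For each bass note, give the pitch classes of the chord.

Db, F, G, Bb | G, Bb, Db | Bb, Db, F | Bb, Db, Eb, G

Db (6/4/3): Db, F, G, Bb.
G (5/3): G, Bb, Db.
Bb (5/3): Bb, Db, F.
Bb (6/4/3): Bb, Db, Eb, G.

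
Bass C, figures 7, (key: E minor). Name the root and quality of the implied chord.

C major seventh

The figures 7 indicate a seventh chord in root position.
In root position the bass is the root, so the root is C.
The chord tones are C, E, G, B, giving C major seventh.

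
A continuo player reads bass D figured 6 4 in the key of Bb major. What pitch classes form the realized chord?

D, G, Bb

A fourth above D in this key is G.
A sixth above D in this key is Bb.
Together with the bass D, this spells G minor in second inversion.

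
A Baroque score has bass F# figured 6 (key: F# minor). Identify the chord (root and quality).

The figures 6 indicate a triad in first inversion.
In first inversion the root lies a sixth above the bass: a sixth above F# in F# minor is D.
The chord tones are F#, A, D, giving D major.

D major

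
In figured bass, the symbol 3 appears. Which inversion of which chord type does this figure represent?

3 is shorthand for 5/3.
Intervals of 5/3 above the bass form a triad; the bass is the root, so this is root position.

triad, root position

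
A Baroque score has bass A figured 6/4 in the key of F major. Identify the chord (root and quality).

D minor

The figures 6/4 indicate a triad in second inversion.
In second inversion the root lies a fourth above the bass: a fourth above A in F major is D.
The chord tones are A, D, F, giving D minor.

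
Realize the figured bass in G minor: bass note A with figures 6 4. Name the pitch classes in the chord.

A fourth above A in this key is D.
A sixth above A in this key is F.
Together with the bass A, this spells D minor in second inversion.

A, D, F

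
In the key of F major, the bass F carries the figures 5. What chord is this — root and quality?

F major

The figures 5 indicate a triad in root position.
In root position the bass is the root, so the root is F.
The chord tones are F, A, C, giving F major.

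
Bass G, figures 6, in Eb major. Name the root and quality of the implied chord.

Eb major

The figures 6 indicate a triad in first inversion.
In first inversion the root lies a sixth above the bass: a sixth above G in Eb major is Eb.
The chord tones are G, Bb, Eb, giving Eb major.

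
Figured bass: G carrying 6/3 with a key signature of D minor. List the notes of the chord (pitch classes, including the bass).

A third above G in this key is Bb.
A sixth above G in this key is E.
Together with the bass G, this spells E diminished in first inversion.

G, Bb, E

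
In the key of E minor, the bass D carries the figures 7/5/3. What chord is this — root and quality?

D dominant seventh

The figures 7/5/3 indicate a seventh chord in root position.
In root position the bass is the root, so the root is D.
The chord tones are D, F#, A, C, giving D dominant seventh.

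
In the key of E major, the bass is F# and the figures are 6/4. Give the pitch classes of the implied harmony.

F#, B, D#

A fourth above F# in this key is B.
A sixth above F# in this key is D#.
Together with the bass F#, this spells B major in second inversion.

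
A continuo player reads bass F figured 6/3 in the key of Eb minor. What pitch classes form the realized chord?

F, Ab, Db

A third above F in this key is Ab.
A sixth above F in this key is Db.
Together with the bass F, this spells Db major in first inversion.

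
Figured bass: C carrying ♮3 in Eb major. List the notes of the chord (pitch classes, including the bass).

The written figures ♮3 are shorthand for 5/3: the 5 is implied.
A third above C in this key is Eb, made natural (E) by the ♮ figure.
A fifth above C in this key is G.
Together with the bass C, this spells C major in root position.

C, E, G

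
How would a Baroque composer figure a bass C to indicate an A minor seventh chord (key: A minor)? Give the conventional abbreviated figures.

6/5

C is the third of A minor seventh, so the chord is in first inversion.
A seventh chord in first inversion is figured 6/5/3, conventionally abbreviated 6/5.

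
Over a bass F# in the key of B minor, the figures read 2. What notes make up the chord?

The written figures 2 are shorthand for 6/4/2: the 6/4 are implied.
A second above F# in this key is G.
A fourth above F# in this key is B.
A sixth above F# in this key is D.
Together with the bass F#, this spells G major seventh in third inversion.

F#, G, B, D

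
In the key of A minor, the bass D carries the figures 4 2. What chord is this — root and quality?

The figures 4 2 indicate a seventh chord in third inversion.
In third inversion the root lies a second above the bass: a second above D in A minor is E.
The chord tones are D, E, G, B, giving E minor seventh.

E minor seventh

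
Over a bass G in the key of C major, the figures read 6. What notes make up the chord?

The written figures 6 are shorthand for 6/3: the 3 is implied.
A third above G in this key is B.
A sixth above G in this key is E.
Together with the bass G, this spells E minor in first inversion.

G, B, E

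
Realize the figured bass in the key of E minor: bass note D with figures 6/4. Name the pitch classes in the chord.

A fourth above D in this key is G.
A sixth above D in this key is B.
Together with the bass D, this spells G major in second inversion.

D, G, B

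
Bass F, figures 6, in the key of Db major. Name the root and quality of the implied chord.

The figures 6 indicate a triad in first inversion.
In first inversion the root lies a sixth above the bass: a sixth above F in Db major is Db.
The chord tones are F, Ab, Db, giving Db major.

Db major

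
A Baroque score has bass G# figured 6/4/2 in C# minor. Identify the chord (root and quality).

A major seventh

The figures 6/4/2 indicate a seventh chord in third inversion.
In third inversion the root lies a second above the bass: a second above G# in C# minor is A.
The chord tones are G#, A, C#, E, giving A major seventh.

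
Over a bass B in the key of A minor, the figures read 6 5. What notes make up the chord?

The written figures 6 5 are shorthand for 6/5/3: the 3 is implied.
A third above B in this key is D.
A fifth above B in this key is F.
A sixth above B in this key is G.
Together with the bass B, this spells G dominant seventh in first inversion.

B, D, F, G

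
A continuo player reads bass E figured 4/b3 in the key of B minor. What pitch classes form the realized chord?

E, Gb, A, C#

The written figures 4/b3 are shorthand for 6/4/3: the 6 is implied.
A third above E in this key is G, lowered to Gb by the flat.
A fourth above E in this key is A.
A sixth above E in this key is C#.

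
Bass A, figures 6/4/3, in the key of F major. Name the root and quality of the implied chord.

The figures 6/4/3 indicate a seventh chord in second inversion.
In second inversion the root lies a fourth above the bass: a fourth above A in F major is D.
The chord tones are A, C, D, F, giving D minor seventh.

D minor seventh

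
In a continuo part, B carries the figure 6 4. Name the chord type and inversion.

Intervals of 6/4 above the bass form a triad; the bass is the fifth, so this is second inversion.

triad, second inversion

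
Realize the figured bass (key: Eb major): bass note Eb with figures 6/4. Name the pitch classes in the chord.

A fourth above Eb in this key is Ab.
A sixth above Eb in this key is C.
Together with the bass Eb, this spells Ab major in second inversion.

Eb, Ab, C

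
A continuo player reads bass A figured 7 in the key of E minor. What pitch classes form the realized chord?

The written figures 7 are shorthand for 7/5/3: the 5/3 are implied.
A third above A in this key is C.
A fifth above A in this key is E.
A seventh above A in this key is G.
Together with the bass A, this spells A minor seventh in root position.

A, C, E, G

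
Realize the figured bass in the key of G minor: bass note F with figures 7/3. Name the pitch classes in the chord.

F, A, C, Eb

The written figures 7/3 are shorthand for 7/5/3: the 5 is implied.
A third above F in this key is A.
A fifth above F in this key is C.
A seventh above F in this key is Eb.
Together with the bass F, this spells F dominant seventh in root position.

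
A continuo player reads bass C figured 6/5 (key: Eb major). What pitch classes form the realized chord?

The written figures 6/5 are shorthand for 6/5/3: the 3 is implied.
A third above C in this key is Eb.
A fifth above C in this key is G.
A sixth above C in this key is Ab.
Together with the bass C, this spells Ab major seventh in first inversion.

C, Eb, G, Ab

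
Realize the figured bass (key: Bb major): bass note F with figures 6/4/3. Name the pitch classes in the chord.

F, A, Bb, D

A third above F in this key is A.
A fourth above F in this key is Bb.
A sixth above F in this key is D.
Together with the bass F, this spells Bb major seventh in second inversion.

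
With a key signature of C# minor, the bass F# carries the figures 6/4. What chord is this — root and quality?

B major

The figures 6/4 indicate a triad in second inversion.
In second inversion the root lies a fourth above the bass: a fourth above F# in C# minor is B.
The chord tones are F#, B, D#, giving B major.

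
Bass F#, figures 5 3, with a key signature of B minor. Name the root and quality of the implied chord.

F# minor

The figures 5 3 indicate a triad in root position.
In root position the bass is the root, so the root is F#.
The chord tones are F#, A, C#, giving F# minor.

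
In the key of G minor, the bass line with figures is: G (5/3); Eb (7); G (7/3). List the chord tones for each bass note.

G (5/3): G, Bb, D.
Eb (7/5/3): Eb, G, Bb, D.
G (7/5/3): G, Bb, D, F.

G, Bb, D | Eb, G, Bb, D | G, Bb, D, F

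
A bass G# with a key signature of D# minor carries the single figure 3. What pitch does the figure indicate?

B

Counting 2 letter steps above G# lands on B; in D# minor, that letter is B.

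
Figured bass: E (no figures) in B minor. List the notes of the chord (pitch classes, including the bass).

An unfigured bass implies 5/3.
A third above E in this key is G.
A fifth above E in this key is B.
Together with the bass E, this spells E minor in root position.

E, G, B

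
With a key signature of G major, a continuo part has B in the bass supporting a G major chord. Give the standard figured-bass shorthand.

6

B is the third of G major, so the chord is in first inversion.
A triad in first inversion is figured 6/3, conventionally abbreviated 6.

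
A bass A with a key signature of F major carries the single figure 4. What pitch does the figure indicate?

Counting 3 letter steps above A lands on D; in F major, that letter is D.

D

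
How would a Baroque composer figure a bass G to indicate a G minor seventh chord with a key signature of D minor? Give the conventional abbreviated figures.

7

G is the root of G minor seventh, so the chord is in root position.
A seventh chord in root position is figured 7/5/3, conventionally abbreviated 7.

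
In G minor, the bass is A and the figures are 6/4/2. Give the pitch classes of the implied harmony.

A second above A in this key is Bb.
A fourth above A in this key is D.
A sixth above A in this key is F.
Together with the bass A, this spells Bb major seventh in third inversion.

A, Bb, D, F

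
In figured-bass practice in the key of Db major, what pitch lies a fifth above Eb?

Bb

Counting 4 letter steps above Eb lands on B; in Db major, that letter is Bb.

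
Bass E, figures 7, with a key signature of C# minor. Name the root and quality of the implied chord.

E major seventh

The figures 7 indicate a seventh chord in root position.
In root position the bass is the root, so the root is E.
The chord tones are E, G#, B, D#, giving E major seventh.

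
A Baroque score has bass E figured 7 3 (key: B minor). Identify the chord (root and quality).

The figures 7 3 indicate a seventh chord in root position.
In root position the bass is the root, so the root is E.
The chord tones are E, G, B, D, giving E minor seventh.

E minor seventh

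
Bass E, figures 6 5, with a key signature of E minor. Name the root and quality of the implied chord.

The figures 6 5 indicate a seventh chord in first inversion.
In first inversion the root lies a sixth above the bass: a sixth above E in E minor is C.
The chord tones are E, G, B, C, giving C major seventh.

C major seventh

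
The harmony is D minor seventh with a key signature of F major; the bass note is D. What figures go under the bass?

7

D is the root of D minor seventh, so the chord is in root position.
A seventh chord in root position is figured 7/5/3, conventionally abbreviated 7.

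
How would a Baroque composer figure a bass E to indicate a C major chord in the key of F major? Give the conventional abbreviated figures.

6

E is the third of C major, so the chord is in first inversion.
A triad in first inversion is figured 6/3, conventionally abbreviated 6.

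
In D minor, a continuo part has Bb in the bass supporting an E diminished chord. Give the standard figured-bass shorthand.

Bb is the fifth of E diminished, so the chord is in second inversion.
A triad in second inversion is figured 6/4, conventionally abbreviated 6/4.

6/4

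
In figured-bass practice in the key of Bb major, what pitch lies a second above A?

Bb

Counting 1 letter step above A lands on B; in Bb major, that letter is Bb.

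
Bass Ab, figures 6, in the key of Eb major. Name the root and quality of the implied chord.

F minor

The figures 6 indicate a triad in first inversion.
In first inversion the root lies a sixth above the bass: a sixth above Ab in Eb major is F.
The chord tones are Ab, C, F, giving F minor.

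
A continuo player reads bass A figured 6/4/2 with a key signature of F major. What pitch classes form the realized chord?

A second above A in this key is Bb.
A fourth above A in this key is D.
A sixth above A in this key is F.
Together with the bass A, this spells Bb major seventh in third inversion.

A, Bb, D, F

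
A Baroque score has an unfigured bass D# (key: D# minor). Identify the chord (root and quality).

An unfigured bass indicates a triad in root position.
In root position the bass is the root, so the root is D#.
The chord tones are D#, F#, A#, giving D# minor.

D# minor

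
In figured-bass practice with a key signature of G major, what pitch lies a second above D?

Counting 1 letter step above D lands on E; in G major, that letter is E.

E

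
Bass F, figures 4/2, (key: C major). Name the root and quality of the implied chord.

G dominant seventh

The figures 4/2 indicate a seventh chord in third inversion.
In third inversion the root lies a second above the bass: a second above F in C major is G.
The chord tones are F, G, B, D, giving G dominant seventh.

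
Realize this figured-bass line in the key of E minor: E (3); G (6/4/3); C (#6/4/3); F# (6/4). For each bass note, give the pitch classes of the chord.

E (5/3): E, G, B.
G (6/4/3): G, B, C, E.
C (#6/4/3): C, E, F#, A#.
F# (6/4): F#, B, D.

E, G, B | G, B, C, E | C, E, F#, A# | F#, B, D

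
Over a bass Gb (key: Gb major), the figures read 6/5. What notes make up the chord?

Gb, Bb, Db, Eb

The written figures 6/5 are shorthand for 6/5/3: the 3 is implied.
A third above Gb in this key is Bb.
A fifth above Gb in this key is Db.
A sixth above Gb in this key is Eb.
Together with the bass Gb, this spells Eb minor seventh in first inversion.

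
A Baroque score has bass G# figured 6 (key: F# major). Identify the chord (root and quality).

E# diminished

The figures 6 indicate a triad in first inversion.
In first inversion the root lies a sixth above the bass: a sixth above G# in F# major is E#.
The chord tones are G#, B, E#, giving E# diminished.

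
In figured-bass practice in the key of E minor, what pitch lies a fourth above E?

A

Counting 3 letter steps above E lands on A; in E minor, that letter is A.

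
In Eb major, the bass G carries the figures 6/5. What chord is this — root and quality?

The figures 6/5 indicate a seventh chord in first inversion.
In first inversion the root lies a sixth above the bass: a sixth above G in Eb major is Eb.
The chord tones are G, Bb, D, Eb, giving Eb major seventh.

Eb major seventh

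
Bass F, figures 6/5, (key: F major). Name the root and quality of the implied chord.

D minor seventh

The figures 6/5 indicate a seventh chord in first inversion.
In first inversion the root lies a sixth above the bass: a sixth above F in F major is D.
The chord tones are F, A, C, D, giving D minor seventh.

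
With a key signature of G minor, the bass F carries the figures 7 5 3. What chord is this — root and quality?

F dominant seventh

The figures 7 5 3 indicate a seventh chord in root position.
In root position the bass is the root, so the root is F.
The chord tones are F, A, C, Eb, giving F dominant seventh.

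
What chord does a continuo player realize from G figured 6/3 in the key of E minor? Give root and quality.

The figures 6/3 indicate a triad in first inversion.
In first inversion the root lies a sixth above the bass: a sixth above G in E minor is E.
The chord tones are G, B, E, giving E minor.

E minor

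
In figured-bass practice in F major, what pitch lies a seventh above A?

Counting 6 letter steps above A lands on G; in F major, that letter is G.

G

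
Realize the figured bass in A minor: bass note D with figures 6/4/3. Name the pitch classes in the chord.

A third above D in this key is F.
A fourth above D in this key is G.
A sixth above D in this key is B.
Together with the bass D, this spells G dominant seventh in second inversion.

D, F, G, B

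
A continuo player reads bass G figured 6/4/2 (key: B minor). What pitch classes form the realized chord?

G, A, C#, E

A second above G in this key is A.
A fourth above G in this key is C#.
A sixth above G in this key is E.
Together with the bass G, this spells A dominant seventh in third inversion.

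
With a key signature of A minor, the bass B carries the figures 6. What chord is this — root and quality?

The figures 6 indicate a triad in first inversion.
In first inversion the root lies a sixth above the bass: a sixth above B in A minor is G.
The chord tones are B, D, G, giving G major.

G major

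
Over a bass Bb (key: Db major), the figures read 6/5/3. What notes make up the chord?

Bb, Db, F, Gb

A third above Bb in this key is Db.
A fifth above Bb in this key is F.
A sixth above Bb in this key is Gb.
Together with the bass Bb, this spells Gb major seventh in first inversion.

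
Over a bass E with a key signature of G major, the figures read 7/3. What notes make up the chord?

The written figures 7/3 are shorthand for 7/5/3: the 5 is implied.
A third above E in this key is G.
A fifth above E in this key is B.
A seventh above E in this key is D.
Together with the bass E, this spells E minor seventh in root position.

E, G, B, D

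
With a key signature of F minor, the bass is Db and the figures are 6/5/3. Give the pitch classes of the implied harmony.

A third above Db in this key is F.
A fifth above Db in this key is Ab.
A sixth above Db in this key is Bb.
Together with the bass Db, this spells Bb minor seventh in first inversion.

Db, F, Ab, Bb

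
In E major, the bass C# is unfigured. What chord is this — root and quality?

An unfigured bass indicates a triad in root position.
In root position the bass is the root, so the root is C#.
The chord tones are C#, E, G#, giving C# minor.

C# minor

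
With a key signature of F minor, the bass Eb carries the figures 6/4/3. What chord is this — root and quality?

The figures 6/4/3 indicate a seventh chord in second inversion.
In second inversion the root lies a fourth above the bass: a fourth above Eb in F minor is Ab.
The chord tones are Eb, G, Ab, C, giving Ab major seventh.

Ab major seventh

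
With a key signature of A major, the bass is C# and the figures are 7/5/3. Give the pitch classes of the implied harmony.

C#, E, G#, B

A third above C# in this key is E.
A fifth above C# in this key is G#.
A seventh above C# in this key is B.
Together with the bass C#, this spells C# minor seventh in root position.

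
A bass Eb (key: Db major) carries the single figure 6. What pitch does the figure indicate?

Counting 5 letter steps above Eb lands on C; in Db major, that letter is C.

C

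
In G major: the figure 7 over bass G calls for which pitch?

Counting 6 letter steps above G lands on F; in G major, that letter is F#.

F#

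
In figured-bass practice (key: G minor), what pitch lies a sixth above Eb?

Counting 5 letter steps above Eb lands on C; in G minor, that letter is C.

C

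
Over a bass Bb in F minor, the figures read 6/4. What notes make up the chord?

A fourth above Bb in this key is Eb.
A sixth above Bb in this key is G.
Together with the bass Bb, this spells Eb major in second inversion.

Bb, Eb, G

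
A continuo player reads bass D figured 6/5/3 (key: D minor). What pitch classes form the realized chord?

D, F, A, Bb

A third above D in this key is F.
A fifth above D in this key is A.
A sixth above D in this key is Bb.
Together with the bass D, this spells Bb major seventh in first inversion.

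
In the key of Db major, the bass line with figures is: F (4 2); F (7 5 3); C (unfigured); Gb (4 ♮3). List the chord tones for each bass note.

F, Gb, Bb, Db | F, Ab, C, Eb | C, Eb, Gb | Gb, B, C, Eb

F (6/4/2): F, Gb, Bb, Db.
F (7/5/3): F, Ab, C, Eb.
C (5/3): C, Eb, Gb.
Gb (6/4/♮3): Gb, B, C, Eb.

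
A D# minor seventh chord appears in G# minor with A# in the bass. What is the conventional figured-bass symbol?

4/3

A# is the fifth of D# minor seventh, so the chord is in second inversion.
A seventh chord in second inversion is figured 6/4/3, conventionally abbreviated 4/3.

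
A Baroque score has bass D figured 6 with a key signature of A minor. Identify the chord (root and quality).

B diminished

The figures 6 indicate a triad in first inversion.
In first inversion the root lies a sixth above the bass: a sixth above D in A minor is B.
The chord tones are D, F, B, giving B diminished.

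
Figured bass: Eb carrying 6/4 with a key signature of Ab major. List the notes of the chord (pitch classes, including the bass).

A fourth above Eb in this key is Ab.
A sixth above Eb in this key is C.
Together with the bass Eb, this spells Ab major in second inversion.

Eb, Ab, C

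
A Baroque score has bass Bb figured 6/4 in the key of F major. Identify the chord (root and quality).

E diminished

The figures 6/4 indicate a triad in second inversion.
In second inversion the root lies a fourth above the bass: a fourth above Bb in F major is E.
The chord tones are Bb, E, G, giving E diminished.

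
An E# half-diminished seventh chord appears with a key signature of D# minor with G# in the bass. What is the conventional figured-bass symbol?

6/5

G# is the third of E# half-diminished seventh, so the chord is in first inversion.
A seventh chord in first inversion is figured 6/5/3, conventionally abbreviated 6/5.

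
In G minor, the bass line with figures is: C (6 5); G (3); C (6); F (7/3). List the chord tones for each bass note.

C, Eb, G, A | G, Bb, D | C, Eb, A | F, A, C, Eb

C (6/5/3): C, Eb, G, A.
G (5/3): G, Bb, D.
C (6/3): C, Eb, A.
F (7/5/3): F, A, C, Eb.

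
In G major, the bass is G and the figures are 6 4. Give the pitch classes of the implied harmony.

G, C, E

A fourth above G in this key is C.
A sixth above G in this key is E.
Together with the bass G, this spells C major in second inversion.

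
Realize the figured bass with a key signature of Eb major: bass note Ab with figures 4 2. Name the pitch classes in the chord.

The written figures 4 2 are shorthand for 6/4/2: the 6 is implied.
A second above Ab in this key is Bb.
A fourth above Ab in this key is D.
A sixth above Ab in this key is F.
Together with the bass Ab, this spells Bb dominant seventh in third inversion.

Ab, Bb, D, F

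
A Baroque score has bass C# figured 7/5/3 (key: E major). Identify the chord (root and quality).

The figures 7/5/3 indicate a seventh chord in root position.
In root position the bass is the root, so the root is C#.
The chord tones are C#, E, G#, B, giving C# minor seventh.

C# minor seventh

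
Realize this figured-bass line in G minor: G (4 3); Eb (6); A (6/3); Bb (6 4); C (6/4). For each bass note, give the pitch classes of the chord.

G, Bb, C, Eb | Eb, G, C | A, C, F | Bb, Eb, G | C, F, A

G (6/4/3): G, Bb, C, Eb.
Eb (6/3): Eb, G, C.
A (6/3): A, C, F.
Bb (6/4): Bb, Eb, G.
C (6/4): C, F, A.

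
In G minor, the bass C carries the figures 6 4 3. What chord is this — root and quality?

The figures 6 4 3 indicate a seventh chord in second inversion.
In second inversion the root lies a fourth above the bass: a fourth above C in G minor is F.
The chord tones are C, Eb, F, A, giving F dominant seventh.

F dominant seventh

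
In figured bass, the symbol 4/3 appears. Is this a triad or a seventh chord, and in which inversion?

seventh chord, second inversion

4/3 is shorthand for 6/4/3.
Intervals of 6/4/3 above the bass form a seventh chord; the bass is the fifth, so this is second inversion.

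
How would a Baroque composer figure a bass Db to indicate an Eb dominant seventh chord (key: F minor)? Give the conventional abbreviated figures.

Db is the seventh of Eb dominant seventh, so the chord is in third inversion.
A seventh chord in third inversion is figured 6/4/2, conventionally abbreviated 4/2.

4/2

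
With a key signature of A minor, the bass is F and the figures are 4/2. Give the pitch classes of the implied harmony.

The written figures 4/2 are shorthand for 6/4/2: the 6 is implied.
A second above F in this key is G.
A fourth above F in this key is B.
A sixth above F in this key is D.
Together with the bass F, this spells G dominant seventh in third inversion.

F, G, B, D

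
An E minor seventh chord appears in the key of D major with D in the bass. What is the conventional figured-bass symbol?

4/2

D is the seventh of E minor seventh, so the chord is in third inversion.
A seventh chord in third inversion is figured 6/4/2, conventionally abbreviated 4/2.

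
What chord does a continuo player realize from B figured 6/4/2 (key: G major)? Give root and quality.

C major seventh

The figures 6/4/2 indicate a seventh chord in third inversion.
In third inversion the root lies a second above the bass: a second above B in G major is C.
The chord tones are B, C, E, G, giving C major seventh.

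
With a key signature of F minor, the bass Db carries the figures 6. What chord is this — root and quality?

Bb minor

The figures 6 indicate a triad in first inversion.
In first inversion the root lies a sixth above the bass: a sixth above Db in F minor is Bb.
The chord tones are Db, F, Bb, giving Bb minor.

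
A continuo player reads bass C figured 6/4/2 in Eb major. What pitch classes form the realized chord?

C, D, F, Ab

A second above C in this key is D.
A fourth above C in this key is F.
A sixth above C in this key is Ab.
Together with the bass C, this spells D half-diminished seventh in third inversion.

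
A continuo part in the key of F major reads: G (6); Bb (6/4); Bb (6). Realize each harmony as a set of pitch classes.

G (6/3): G, Bb, E.
Bb (6/4): Bb, E, G.
Bb (6/3): Bb, D, G.

G, Bb, E | Bb, E, G | Bb, D, G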